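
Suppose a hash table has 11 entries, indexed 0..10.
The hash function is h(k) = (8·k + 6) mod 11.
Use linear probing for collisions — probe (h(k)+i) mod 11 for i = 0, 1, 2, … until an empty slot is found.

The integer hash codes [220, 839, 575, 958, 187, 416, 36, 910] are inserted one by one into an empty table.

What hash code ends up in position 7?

187

Insert 220: h=6, slot 6 empty → index 6.
Insert 839: h=8, slot 8 empty → index 8.
Insert 575: h=8, slot 8 occupied → index 9.
Insert 958: h=3, slot 3 empty → index 3.
Insert 187: h=6, slot 6 occupied → index 7.
Insert 416: h=1, slot 1 empty → index 1.
Insert 36: h=8, slots 8,9 occupied → index 10.
Insert 910: h=4, slot 4 empty → index 4.
Table: [., 416, ., 958, 910, ., 220, 187, 839, 575, 36]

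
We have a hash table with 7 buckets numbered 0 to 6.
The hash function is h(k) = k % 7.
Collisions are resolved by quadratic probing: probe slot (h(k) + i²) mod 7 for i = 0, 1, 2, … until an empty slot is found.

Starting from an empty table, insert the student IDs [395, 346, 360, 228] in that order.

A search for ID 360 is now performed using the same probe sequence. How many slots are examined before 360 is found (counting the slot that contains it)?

395: h=3 → slot 3
346: h=3, probe 3,4 → slot 4
360: h=3, probe 3,4,0 → slot 0
228: h=4, probe 4,5 → slot 5
Table: [360, _, _, 395, 346, 228, _]
Lookup 360: h=3, probe 3,4,0 → found at 0.

3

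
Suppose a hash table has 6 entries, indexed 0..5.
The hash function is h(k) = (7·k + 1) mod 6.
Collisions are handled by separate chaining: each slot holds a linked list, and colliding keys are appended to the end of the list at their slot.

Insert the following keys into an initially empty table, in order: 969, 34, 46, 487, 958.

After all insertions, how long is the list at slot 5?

3

969 -> bucket 4
34 -> bucket 5
46 -> bucket 5 (collision)
487 -> bucket 2
958 -> bucket 5 (collision)
Final buckets:
0: —
1: —
2: 487
3: —
4: 969
5: 34 -> 46 -> 958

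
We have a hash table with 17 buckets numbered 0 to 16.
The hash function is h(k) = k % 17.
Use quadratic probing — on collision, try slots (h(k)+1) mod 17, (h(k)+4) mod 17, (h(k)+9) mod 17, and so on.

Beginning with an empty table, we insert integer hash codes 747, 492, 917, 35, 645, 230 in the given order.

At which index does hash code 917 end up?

3

Insert 747: h=16, slot 16 empty → index 16.
Insert 492: h=16, slot 16 occupied → index 0.
Insert 917: h=16, slots 16,0 occupied → index 3.
Insert 35: h=1, slot 1 empty → index 1.
Insert 645: h=16, slots 16,0,3 occupied → index 8.
Insert 230: h=9, slot 9 empty → index 9.
Table: [492, 35, ., 917, ., ., ., ., 645, 230, ., ., ., ., ., ., 747]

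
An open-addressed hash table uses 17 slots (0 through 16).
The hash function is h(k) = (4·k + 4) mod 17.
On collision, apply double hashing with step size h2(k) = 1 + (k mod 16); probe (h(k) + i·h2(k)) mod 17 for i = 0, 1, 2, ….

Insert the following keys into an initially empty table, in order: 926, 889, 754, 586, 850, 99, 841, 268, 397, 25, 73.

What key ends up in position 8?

926 hashes to 2; slot 2 is free -> place at 2.
889 hashes to 7; slot 7 is free -> place at 7.
754 hashes to 11; slot 11 is free -> place at 11.
586 hashes to 2, h2=11; 2 taken -> place at 13.
850 hashes to 4; slot 4 is free -> place at 4.
99 hashes to 9; slot 9 is free -> place at 9.
841 hashes to 2, h2=10; 2 taken -> place at 12.
268 hashes to 5; slot 5 is free -> place at 5.
397 hashes to 11, h2=14; 11 taken -> place at 8.
25 hashes to 2, h2=10; 2,12,5 taken -> place at 15.
73 hashes to 7, h2=10; 7 taken -> place at 0.
Table: [73, _, 926, _, 850, 268, _, 889, 397, 99, _, 754, 841, 586, _, 25, _]

397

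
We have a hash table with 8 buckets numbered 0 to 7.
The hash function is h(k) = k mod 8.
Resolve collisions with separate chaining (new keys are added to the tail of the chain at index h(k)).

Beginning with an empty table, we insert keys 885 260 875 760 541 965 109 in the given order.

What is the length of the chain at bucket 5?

4

Insert 885: h=5, bucket 5 empty -> new chain.
Insert 260: h=4, bucket 4 empty -> new chain.
Insert 875: h=3, bucket 3 empty -> new chain.
Insert 760: h=0, bucket 0 empty -> new chain.
Insert 541: h=5, bucket 5 nonempty -> append to chain.
Insert 965: h=5, bucket 5 nonempty -> append to chain.
Insert 109: h=5, bucket 5 nonempty -> append to chain.
Final buckets:
0: 760
1: .
2: .
3: 875
4: 260
5: 885 -> 541 -> 965 -> 109
6: .
7: .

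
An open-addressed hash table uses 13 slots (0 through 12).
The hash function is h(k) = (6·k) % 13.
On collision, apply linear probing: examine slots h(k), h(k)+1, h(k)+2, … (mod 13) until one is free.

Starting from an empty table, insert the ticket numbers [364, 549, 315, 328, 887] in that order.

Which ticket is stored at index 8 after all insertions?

364 hashes to 0; slot 0 is free => place at 0.
549 hashes to 5; slot 5 is free => place at 5.
315 hashes to 5; 5 taken => place at 6.
328 hashes to 5; 5,6 taken => place at 7.
887 hashes to 5; 5,6,7 taken => place at 8.
Table: [364, ∅, ∅, ∅, ∅, 549, 315, 328, 887, ∅, ∅, ∅, ∅]

887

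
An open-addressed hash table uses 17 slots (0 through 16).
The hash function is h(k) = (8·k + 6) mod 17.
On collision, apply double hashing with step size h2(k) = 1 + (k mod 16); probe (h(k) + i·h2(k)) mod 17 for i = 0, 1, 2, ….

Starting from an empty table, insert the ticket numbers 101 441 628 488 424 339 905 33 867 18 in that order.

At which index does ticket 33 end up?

6

101: h=15 -> slot 15
441: h=15, h2=10, probe 15,8 -> slot 8
628: h=15, h2=5, probe 15,3 -> slot 3
488: h=0 -> slot 0
424: h=15, h2=9, probe 15,7 -> slot 7
339: h=15, h2=4, probe 15,2 -> slot 2
905: h=4 -> slot 4
33: h=15, h2=2, probe 15,0,2,4,6 -> slot 6
867: h=6, h2=4, probe 6,10 -> slot 10
18: h=14 -> slot 14
Table: [488, -, 339, 628, 905, -, 33, 424, 441, -, 867, -, -, -, 18, 101, -]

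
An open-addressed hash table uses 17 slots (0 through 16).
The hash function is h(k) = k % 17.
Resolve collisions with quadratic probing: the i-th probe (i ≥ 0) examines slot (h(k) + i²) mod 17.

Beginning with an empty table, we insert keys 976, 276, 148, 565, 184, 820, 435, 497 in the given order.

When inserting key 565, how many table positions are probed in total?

Insert 976: h=7, slot 7 empty => index 7.
Insert 276: h=4, slot 4 empty => index 4.
Insert 148: h=12, slot 12 empty => index 12.
Insert 565: h=4, slot 4 occupied => index 5.
Insert 184: h=14, slot 14 empty => index 14.
Insert 820: h=4, slots 4,5 occupied => index 8.
Insert 435: h=10, slot 10 empty => index 10.
Insert 497: h=4, slots 4,5,8 occupied => index 13.
Table: [-, -, -, -, 276, 565, -, 976, 820, -, 435, -, 148, 497, 184, -, -]

2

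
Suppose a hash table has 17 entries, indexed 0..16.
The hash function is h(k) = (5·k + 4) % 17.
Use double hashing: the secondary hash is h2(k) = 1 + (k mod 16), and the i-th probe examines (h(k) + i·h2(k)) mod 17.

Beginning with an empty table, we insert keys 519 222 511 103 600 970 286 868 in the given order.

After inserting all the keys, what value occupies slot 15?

519: h=15 => slot 15
222: h=9 => slot 9
511: h=9, h2=16, probe 9,8 => slot 8
103: h=9, h2=8, probe 9,0 => slot 0
600: h=12 => slot 12
970: h=9, h2=11, probe 9,3 => slot 3
286: h=6 => slot 6
868: h=9, h2=5, probe 9,14 => slot 14
Table: [103, _, _, 970, _, _, 286, _, 511, 222, _, _, 600, _, 868, 519, _]

519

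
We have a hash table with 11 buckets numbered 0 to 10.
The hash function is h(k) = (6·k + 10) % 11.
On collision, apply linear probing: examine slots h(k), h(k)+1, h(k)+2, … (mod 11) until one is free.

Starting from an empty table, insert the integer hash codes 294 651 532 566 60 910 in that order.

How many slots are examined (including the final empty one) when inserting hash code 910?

Insert 294: h=3, slot 3 empty -> index 3.
Insert 651: h=0, slot 0 empty -> index 0.
Insert 532: h=1, slot 1 empty -> index 1.
Insert 566: h=7, slot 7 empty -> index 7.
Insert 60: h=7, slot 7 occupied -> index 8.
Insert 910: h=3, slot 3 occupied -> index 4.
Table: [651, 532, —, 294, 910, —, —, 566, 60, —, —]

2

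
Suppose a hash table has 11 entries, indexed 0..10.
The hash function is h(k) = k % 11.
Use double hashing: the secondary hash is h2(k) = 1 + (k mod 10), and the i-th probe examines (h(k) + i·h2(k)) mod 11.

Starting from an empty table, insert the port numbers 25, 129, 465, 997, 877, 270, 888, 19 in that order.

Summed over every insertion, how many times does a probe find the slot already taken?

10

25 hashes to 3; slot 3 is free => place at 3.
129 hashes to 8; slot 8 is free => place at 8.
465 hashes to 3, h2=6; 3 taken => place at 9.
997 hashes to 7; slot 7 is free => place at 7.
877 hashes to 8, h2=8; 8 taken => place at 5.
270 hashes to 6; slot 6 is free => place at 6.
888 hashes to 8, h2=9; 8,6 taken => place at 4.
19 hashes to 8, h2=10; 8,7,6,5,4,3 taken => place at 2.
Table: [—, —, 19, 25, 888, 877, 270, 997, 129, 465, —]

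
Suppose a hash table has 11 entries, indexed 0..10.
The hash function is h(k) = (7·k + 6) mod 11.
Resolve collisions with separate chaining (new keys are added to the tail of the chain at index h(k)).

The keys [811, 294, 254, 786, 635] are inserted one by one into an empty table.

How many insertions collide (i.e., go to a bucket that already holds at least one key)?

811 -> bucket 7
294 -> bucket 7 (collision)
254 -> bucket 2
786 -> bucket 8
635 -> bucket 7 (collision)
Final buckets:
0: -
1: -
2: 254
3: -
4: -
5: -
6: -
7: 811 -> 294 -> 635
8: 786
9: -
10: -

2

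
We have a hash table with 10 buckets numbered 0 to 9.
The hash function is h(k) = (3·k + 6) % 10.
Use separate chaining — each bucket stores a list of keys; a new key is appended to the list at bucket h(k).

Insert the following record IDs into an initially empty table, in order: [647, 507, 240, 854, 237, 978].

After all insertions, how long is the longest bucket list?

647 -> bucket 7
507 -> bucket 7 (collision)
240 -> bucket 6
854 -> bucket 8
237 -> bucket 7 (collision)
978 -> bucket 0
Final buckets:
0: 978
1: _
2: _
3: _
4: _
5: _
6: 240
7: 647 -> 507 -> 237
8: 854
9: _

3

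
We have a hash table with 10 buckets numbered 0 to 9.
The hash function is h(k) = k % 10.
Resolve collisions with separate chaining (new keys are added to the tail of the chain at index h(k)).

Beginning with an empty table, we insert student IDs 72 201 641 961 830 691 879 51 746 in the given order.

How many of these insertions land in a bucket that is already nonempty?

4

72 -> bucket 2
201 -> bucket 1
641 -> bucket 1 (collision)
961 -> bucket 1 (collision)
830 -> bucket 0
691 -> bucket 1 (collision)
879 -> bucket 9
51 -> bucket 1 (collision)
746 -> bucket 6
Final buckets:
0: 830
1: 201 -> 641 -> 961 -> 691 -> 51
2: 72
3: .
4: .
5: .
6: 746
7: .
8: .
9: 879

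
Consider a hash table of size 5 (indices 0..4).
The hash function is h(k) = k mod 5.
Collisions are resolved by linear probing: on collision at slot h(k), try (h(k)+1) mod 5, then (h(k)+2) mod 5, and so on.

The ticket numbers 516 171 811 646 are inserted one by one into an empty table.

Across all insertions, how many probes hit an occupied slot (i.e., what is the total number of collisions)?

6

516 hashes to 1; slot 1 is free → place at 1.
171 hashes to 1; 1 taken → place at 2.
811 hashes to 1; 1,2 taken → place at 3.
646 hashes to 1; 1,2,3 taken → place at 4.
Table: [-, 516, 171, 811, 646]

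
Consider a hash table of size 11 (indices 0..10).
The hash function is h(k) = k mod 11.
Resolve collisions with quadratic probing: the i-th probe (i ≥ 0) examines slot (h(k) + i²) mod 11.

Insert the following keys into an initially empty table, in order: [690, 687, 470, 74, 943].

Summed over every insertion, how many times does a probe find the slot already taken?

6

690 hashes to 8; slot 8 is free → place at 8.
687 hashes to 5; slot 5 is free → place at 5.
470 hashes to 8; 8 taken → place at 9.
74 hashes to 8; 8,9 taken → place at 1.
943 hashes to 8; 8,9,1 taken → place at 6.
Table: [., 74, ., ., ., 687, 943, ., 690, 470, .]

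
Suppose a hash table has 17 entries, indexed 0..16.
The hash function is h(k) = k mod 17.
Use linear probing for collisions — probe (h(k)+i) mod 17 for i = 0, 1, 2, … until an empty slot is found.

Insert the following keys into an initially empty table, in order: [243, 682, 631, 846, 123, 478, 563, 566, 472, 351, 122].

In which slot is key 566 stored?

Insert 243: h=5, slot 5 empty => index 5.
Insert 682: h=2, slot 2 empty => index 2.
Insert 631: h=2, slot 2 occupied => index 3.
Insert 846: h=13, slot 13 empty => index 13.
Insert 123: h=4, slot 4 empty => index 4.
Insert 478: h=2, slots 2,3,4,5 occupied => index 6.
Insert 563: h=2, slots 2,3,4,5,6 occupied => index 7.
Insert 566: h=5, slots 5,6,7 occupied => index 8.
Insert 472: h=13, slot 13 occupied => index 14.
Insert 351: h=11, slot 11 empty => index 11.
Insert 122: h=3, slots 3,4,5,6,7,8 occupied => index 9.
Table: [—, —, 682, 631, 123, 243, 478, 563, 566, 122, —, 351, —, 846, 472, —, —]

8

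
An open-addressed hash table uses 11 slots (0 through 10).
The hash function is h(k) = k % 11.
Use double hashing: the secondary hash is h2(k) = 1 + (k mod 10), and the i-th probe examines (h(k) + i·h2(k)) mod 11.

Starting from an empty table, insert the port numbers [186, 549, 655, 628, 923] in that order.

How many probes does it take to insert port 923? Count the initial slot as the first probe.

2

Insert 186: h=10, slot 10 empty → index 10.
Insert 549: h=10, h2=10, slot 10 occupied → index 9.
Insert 655: h=6, slot 6 empty → index 6.
Insert 628: h=1, slot 1 empty → index 1.
Insert 923: h=10, h2=4, slot 10 occupied → index 3.
Table: [—, 628, —, 923, —, —, 655, —, —, 549, 186]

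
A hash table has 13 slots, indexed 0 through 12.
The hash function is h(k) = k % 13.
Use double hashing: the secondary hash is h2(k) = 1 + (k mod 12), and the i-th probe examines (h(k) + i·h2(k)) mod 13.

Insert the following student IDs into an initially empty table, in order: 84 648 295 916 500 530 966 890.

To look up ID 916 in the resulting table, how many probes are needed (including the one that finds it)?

Insert 84: h=6, slot 6 empty -> index 6.
Insert 648: h=11, slot 11 empty -> index 11.
Insert 295: h=9, slot 9 empty -> index 9.
Insert 916: h=6, h2=5, slots 6,11 occupied -> index 3.
Insert 500: h=6, h2=9, slot 6 occupied -> index 2.
Insert 530: h=10, slot 10 empty -> index 10.
Insert 966: h=4, slot 4 empty -> index 4.
Insert 890: h=6, h2=3, slots 6,9 occupied -> index 12.
Table: [∅, ∅, 500, 916, 966, ∅, 84, ∅, ∅, 295, 530, 648, 890]
Lookup 916: h=6, h2=5, probe 6,11,3 → found at 3.

3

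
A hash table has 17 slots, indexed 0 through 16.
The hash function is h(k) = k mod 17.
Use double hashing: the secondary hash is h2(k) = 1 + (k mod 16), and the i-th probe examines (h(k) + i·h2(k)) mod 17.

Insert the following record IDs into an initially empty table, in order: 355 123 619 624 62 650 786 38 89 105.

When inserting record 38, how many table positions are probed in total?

Insert 355: h=15, slot 15 empty → index 15.
Insert 123: h=4, slot 4 empty → index 4.
Insert 619: h=7, slot 7 empty → index 7.
Insert 624: h=12, slot 12 empty → index 12.
Insert 62: h=11, slot 11 empty → index 11.
Insert 650: h=4, h2=11, slots 4,15 occupied → index 9.
Insert 786: h=4, h2=3, slots 4,7 occupied → index 10.
Insert 38: h=4, h2=7, slots 4,11 occupied → index 1.
Insert 89: h=4, h2=10, slot 4 occupied → index 14.
Insert 105: h=3, slot 3 empty → index 3.
Table: [., 38, ., 105, 123, ., ., 619, ., 650, 786, 62, 624, ., 89, 355, .]

3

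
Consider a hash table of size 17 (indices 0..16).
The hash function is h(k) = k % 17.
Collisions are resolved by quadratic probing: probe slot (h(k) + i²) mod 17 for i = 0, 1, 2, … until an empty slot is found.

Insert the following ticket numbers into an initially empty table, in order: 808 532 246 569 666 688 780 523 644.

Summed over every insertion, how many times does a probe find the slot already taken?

6

808 hashes to 9; slot 9 is free → place at 9.
532 hashes to 5; slot 5 is free → place at 5.
246 hashes to 8; slot 8 is free → place at 8.
569 hashes to 8; 8,9 taken → place at 12.
666 hashes to 3; slot 3 is free → place at 3.
688 hashes to 8; 8,9,12 taken → place at 0.
780 hashes to 15; slot 15 is free → place at 15.
523 hashes to 13; slot 13 is free → place at 13.
644 hashes to 15; 15 taken → place at 16.
Table: [688, _, _, 666, _, 532, _, _, 246, 808, _, _, 569, 523, _, 780, 644]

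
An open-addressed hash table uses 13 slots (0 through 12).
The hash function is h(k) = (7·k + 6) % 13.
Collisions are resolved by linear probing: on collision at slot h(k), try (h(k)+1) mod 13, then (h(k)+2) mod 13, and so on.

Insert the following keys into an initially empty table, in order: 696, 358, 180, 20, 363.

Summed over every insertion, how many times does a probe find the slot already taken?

4

696 hashes to 3; slot 3 is free => place at 3.
358 hashes to 3; 3 taken => place at 4.
180 hashes to 5; slot 5 is free => place at 5.
20 hashes to 3; 3,4,5 taken => place at 6.
363 hashes to 12; slot 12 is free => place at 12.
Table: [-, -, -, 696, 358, 180, 20, -, -, -, -, -, 363]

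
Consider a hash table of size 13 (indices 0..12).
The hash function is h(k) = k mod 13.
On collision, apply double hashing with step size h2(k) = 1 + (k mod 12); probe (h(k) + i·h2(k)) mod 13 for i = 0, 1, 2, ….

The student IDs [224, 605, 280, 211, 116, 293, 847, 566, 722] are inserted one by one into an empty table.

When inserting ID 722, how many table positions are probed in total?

Insert 224: h=3, slot 3 empty → index 3.
Insert 605: h=7, slot 7 empty → index 7.
Insert 280: h=7, h2=5, slot 7 occupied → index 12.
Insert 211: h=3, h2=8, slot 3 occupied → index 11.
Insert 116: h=12, h2=9, slot 12 occupied → index 8.
Insert 293: h=7, h2=6, slot 7 occupied → index 0.
Insert 847: h=2, slot 2 empty → index 2.
Insert 566: h=7, h2=3, slot 7 occupied → index 10.
Insert 722: h=7, h2=3, slots 7,10,0,3 occupied → index 6.
Table: [293, -, 847, 224, -, -, 722, 605, 116, -, 566, 211, 280]

5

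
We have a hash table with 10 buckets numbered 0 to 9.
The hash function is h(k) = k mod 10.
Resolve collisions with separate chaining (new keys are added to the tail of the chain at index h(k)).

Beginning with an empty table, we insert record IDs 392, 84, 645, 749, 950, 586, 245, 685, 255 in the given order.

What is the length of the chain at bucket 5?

4

392 -> bucket 2
84 -> bucket 4
645 -> bucket 5
749 -> bucket 9
950 -> bucket 0
586 -> bucket 6
245 -> bucket 5 (collision)
685 -> bucket 5 (collision)
255 -> bucket 5 (collision)
Final buckets:
0: 950
1: -
2: 392
3: -
4: 84
5: 645 -> 245 -> 685 -> 255
6: 586
7: -
8: -
9: 749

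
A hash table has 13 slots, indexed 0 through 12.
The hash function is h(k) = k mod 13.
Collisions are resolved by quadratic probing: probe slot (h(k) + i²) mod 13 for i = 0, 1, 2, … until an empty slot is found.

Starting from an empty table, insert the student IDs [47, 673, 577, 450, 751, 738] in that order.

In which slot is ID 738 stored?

47: h=8 → slot 8
673: h=10 → slot 10
577: h=5 → slot 5
450: h=8, probe 8,9 → slot 9
751: h=10, probe 10,11 → slot 11
738: h=10, probe 10,11,1 → slot 1
Table: [—, 738, —, —, —, 577, —, —, 47, 450, 673, 751, —]

1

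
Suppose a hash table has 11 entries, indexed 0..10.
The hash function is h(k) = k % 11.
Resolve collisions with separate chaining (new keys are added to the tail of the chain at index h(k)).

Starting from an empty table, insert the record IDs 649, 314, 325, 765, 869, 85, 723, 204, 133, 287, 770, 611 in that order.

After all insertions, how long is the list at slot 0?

3

Insert 649: h=0, bucket 0 empty -> new chain.
Insert 314: h=6, bucket 6 empty -> new chain.
Insert 325: h=6, bucket 6 nonempty -> append to chain.
Insert 765: h=6, bucket 6 nonempty -> append to chain.
Insert 869: h=0, bucket 0 nonempty -> append to chain.
Insert 85: h=8, bucket 8 empty -> new chain.
Insert 723: h=8, bucket 8 nonempty -> append to chain.
Insert 204: h=6, bucket 6 nonempty -> append to chain.
Insert 133: h=1, bucket 1 empty -> new chain.
Insert 287: h=1, bucket 1 nonempty -> append to chain.
Insert 770: h=0, bucket 0 nonempty -> append to chain.
Insert 611: h=6, bucket 6 nonempty -> append to chain.
Final buckets:
0: 649 -> 869 -> 770
1: 133 -> 287
2: _
3: _
4: _
5: _
6: 314 -> 325 -> 765 -> 204 -> 611
7: _
8: 85 -> 723
9: _
10: _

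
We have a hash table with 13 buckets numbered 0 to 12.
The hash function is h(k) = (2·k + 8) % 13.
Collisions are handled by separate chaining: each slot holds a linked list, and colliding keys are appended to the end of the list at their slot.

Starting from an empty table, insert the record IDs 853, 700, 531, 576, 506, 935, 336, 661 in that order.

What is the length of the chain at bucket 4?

4

853 -> bucket 11
700 -> bucket 4
531 -> bucket 4 (collision)
576 -> bucket 3
506 -> bucket 6
935 -> bucket 6 (collision)
336 -> bucket 4 (collision)
661 -> bucket 4 (collision)
Final buckets:
0: ∅
1: ∅
2: ∅
3: 576
4: 700 -> 531 -> 336 -> 661
5: ∅
6: 506 -> 935
7: ∅
8: ∅
9: ∅
10: ∅
11: 853
12: ∅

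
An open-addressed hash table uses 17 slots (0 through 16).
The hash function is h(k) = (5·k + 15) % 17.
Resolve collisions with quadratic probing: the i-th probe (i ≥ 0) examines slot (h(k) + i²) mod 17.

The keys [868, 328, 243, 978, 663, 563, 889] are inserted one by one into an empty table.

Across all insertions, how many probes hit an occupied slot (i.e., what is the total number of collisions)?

3

868 hashes to 3; slot 3 is free => place at 3.
328 hashes to 6; slot 6 is free => place at 6.
243 hashes to 6; 6 taken => place at 7.
978 hashes to 9; slot 9 is free => place at 9.
663 hashes to 15; slot 15 is free => place at 15.
563 hashes to 8; slot 8 is free => place at 8.
889 hashes to 6; 6,7 taken => place at 10.
Table: [—, —, —, 868, —, —, 328, 243, 563, 978, 889, —, —, —, —, 663, —]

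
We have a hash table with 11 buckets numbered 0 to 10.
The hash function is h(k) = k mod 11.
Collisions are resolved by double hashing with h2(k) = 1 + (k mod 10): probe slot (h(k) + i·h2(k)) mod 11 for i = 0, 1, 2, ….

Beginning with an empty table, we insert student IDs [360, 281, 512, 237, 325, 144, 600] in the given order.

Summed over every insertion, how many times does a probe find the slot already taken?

360: h=8 => slot 8
281: h=6 => slot 6
512: h=6, h2=3, probe 6,9 => slot 9
237: h=6, h2=8, probe 6,3 => slot 3
325: h=6, h2=6, probe 6,1 => slot 1
144: h=1, h2=5, probe 1,6,0 => slot 0
600: h=6, h2=1, probe 6,7 => slot 7
Table: [144, 325, -, 237, -, -, 281, 600, 360, 512, -]

6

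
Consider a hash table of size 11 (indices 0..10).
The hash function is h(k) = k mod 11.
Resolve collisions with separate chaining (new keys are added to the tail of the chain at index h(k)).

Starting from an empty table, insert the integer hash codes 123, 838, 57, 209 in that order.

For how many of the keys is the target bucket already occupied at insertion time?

Insert 123: h=2, bucket 2 empty -> new chain.
Insert 838: h=2, bucket 2 nonempty -> append to chain.
Insert 57: h=2, bucket 2 nonempty -> append to chain.
Insert 209: h=0, bucket 0 empty -> new chain.
Final buckets:
0: 209
1: -
2: 123 -> 838 -> 57
3: -
4: -
5: -
6: -
7: -
8: -
9: -
10: -

2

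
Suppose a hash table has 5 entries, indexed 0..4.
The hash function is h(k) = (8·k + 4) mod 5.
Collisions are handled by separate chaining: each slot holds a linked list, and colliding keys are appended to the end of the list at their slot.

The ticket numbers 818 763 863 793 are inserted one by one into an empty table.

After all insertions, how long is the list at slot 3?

4

Insert 818: h=3, bucket 3 empty -> new chain.
Insert 763: h=3, bucket 3 nonempty -> append to chain.
Insert 863: h=3, bucket 3 nonempty -> append to chain.
Insert 793: h=3, bucket 3 nonempty -> append to chain.
Final buckets:
0: .
1: .
2: .
3: 818 -> 763 -> 863 -> 793
4: .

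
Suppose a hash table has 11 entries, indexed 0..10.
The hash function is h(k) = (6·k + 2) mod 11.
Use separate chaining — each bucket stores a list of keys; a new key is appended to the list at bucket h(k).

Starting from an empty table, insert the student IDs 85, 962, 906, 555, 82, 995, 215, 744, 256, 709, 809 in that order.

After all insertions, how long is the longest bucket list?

5

85 -> bucket 6
962 -> bucket 10
906 -> bucket 4
555 -> bucket 10 (collision)
82 -> bucket 10 (collision)
995 -> bucket 10 (collision)
215 -> bucket 5
744 -> bucket 0
256 -> bucket 9
709 -> bucket 10 (collision)
809 -> bucket 5 (collision)
Final buckets:
0: 744
1: ∅
2: ∅
3: ∅
4: 906
5: 215 -> 809
6: 85
7: ∅
8: ∅
9: 256
10: 962 -> 555 -> 82 -> 995 -> 709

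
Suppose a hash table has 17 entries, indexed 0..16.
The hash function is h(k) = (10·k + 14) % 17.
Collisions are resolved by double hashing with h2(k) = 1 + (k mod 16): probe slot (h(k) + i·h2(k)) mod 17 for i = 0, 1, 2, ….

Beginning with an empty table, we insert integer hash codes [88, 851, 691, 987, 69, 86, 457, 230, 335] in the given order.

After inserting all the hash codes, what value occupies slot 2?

987

88 hashes to 10; slot 10 is free => place at 10.
851 hashes to 7; slot 7 is free => place at 7.
691 hashes to 5; slot 5 is free => place at 5.
987 hashes to 7, h2=12; 7 taken => place at 2.
69 hashes to 7, h2=6; 7 taken => place at 13.
86 hashes to 7, h2=7; 7 taken => place at 14.
457 hashes to 11; slot 11 is free => place at 11.
230 hashes to 2, h2=7; 2 taken => place at 9.
335 hashes to 15; slot 15 is free => place at 15.
Table: [., ., 987, ., ., 691, ., 851, ., 230, 88, 457, ., 69, 86, 335, .]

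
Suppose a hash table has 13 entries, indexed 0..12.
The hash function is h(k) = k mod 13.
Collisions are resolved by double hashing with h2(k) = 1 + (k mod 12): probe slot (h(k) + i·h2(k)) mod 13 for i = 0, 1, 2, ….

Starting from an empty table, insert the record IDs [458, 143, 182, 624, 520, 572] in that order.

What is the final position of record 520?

5

458 hashes to 3; slot 3 is free -> place at 3.
143 hashes to 0; slot 0 is free -> place at 0.
182 hashes to 0, h2=3; 0,3 taken -> place at 6.
624 hashes to 0, h2=1; 0 taken -> place at 1.
520 hashes to 0, h2=5; 0 taken -> place at 5.
572 hashes to 0, h2=9; 0 taken -> place at 9.
Table: [143, 624, —, 458, —, 520, 182, —, —, 572, —, —, —]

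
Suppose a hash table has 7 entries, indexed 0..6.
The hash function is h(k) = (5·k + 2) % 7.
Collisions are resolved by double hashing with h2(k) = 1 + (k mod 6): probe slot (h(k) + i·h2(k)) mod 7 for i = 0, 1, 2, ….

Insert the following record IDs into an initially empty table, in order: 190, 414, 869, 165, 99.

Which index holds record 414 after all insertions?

1

190 hashes to 0; slot 0 is free → place at 0.
414 hashes to 0, h2=1; 0 taken → place at 1.
869 hashes to 0, h2=6; 0 taken → place at 6.
165 hashes to 1, h2=4; 1 taken → place at 5.
99 hashes to 0, h2=4; 0 taken → place at 4.
Table: [190, 414, _, _, 99, 165, 869]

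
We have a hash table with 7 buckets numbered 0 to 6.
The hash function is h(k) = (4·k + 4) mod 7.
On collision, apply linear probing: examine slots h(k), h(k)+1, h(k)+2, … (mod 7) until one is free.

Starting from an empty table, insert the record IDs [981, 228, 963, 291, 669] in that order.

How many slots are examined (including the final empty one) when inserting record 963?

2

981 hashes to 1; slot 1 is free => place at 1.
228 hashes to 6; slot 6 is free => place at 6.
963 hashes to 6; 6 taken => place at 0.
291 hashes to 6; 6,0,1 taken => place at 2.
669 hashes to 6; 6,0,1,2 taken => place at 3.
Table: [963, 981, 291, 669, _, _, 228]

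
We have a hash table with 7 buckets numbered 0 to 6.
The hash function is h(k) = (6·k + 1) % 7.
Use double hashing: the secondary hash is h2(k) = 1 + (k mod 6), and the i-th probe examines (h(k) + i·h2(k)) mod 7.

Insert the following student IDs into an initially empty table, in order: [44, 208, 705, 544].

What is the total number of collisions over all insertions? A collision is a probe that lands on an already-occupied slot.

44 hashes to 6; slot 6 is free -> place at 6.
208 hashes to 3; slot 3 is free -> place at 3.
705 hashes to 3, h2=4; 3 taken -> place at 0.
544 hashes to 3, h2=5; 3 taken -> place at 1.
Table: [705, 544, —, 208, —, —, 44]

2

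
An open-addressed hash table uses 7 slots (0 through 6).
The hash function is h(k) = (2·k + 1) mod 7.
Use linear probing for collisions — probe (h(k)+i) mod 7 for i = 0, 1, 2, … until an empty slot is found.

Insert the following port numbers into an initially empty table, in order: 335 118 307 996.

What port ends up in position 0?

118

335: h=6 -> slot 6
118: h=6, probe 6,0 -> slot 0
307: h=6, probe 6,0,1 -> slot 1
996: h=5 -> slot 5
Table: [118, 307, _, _, _, 996, 335]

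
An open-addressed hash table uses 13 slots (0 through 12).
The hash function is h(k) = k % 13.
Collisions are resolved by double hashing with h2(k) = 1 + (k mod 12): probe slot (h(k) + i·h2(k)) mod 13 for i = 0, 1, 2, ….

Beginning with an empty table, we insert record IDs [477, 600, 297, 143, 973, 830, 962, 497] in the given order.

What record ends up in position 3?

477: h=9 -> slot 9
600: h=2 -> slot 2
297: h=11 -> slot 11
143: h=0 -> slot 0
973: h=11, h2=2, probe 11,0,2,4 -> slot 4
830: h=11, h2=3, probe 11,1 -> slot 1
962: h=0, h2=3, probe 0,3 -> slot 3
497: h=3, h2=6, probe 3,9,2,8 -> slot 8
Table: [143, 830, 600, 962, 973, ., ., ., 497, 477, ., 297, .]

962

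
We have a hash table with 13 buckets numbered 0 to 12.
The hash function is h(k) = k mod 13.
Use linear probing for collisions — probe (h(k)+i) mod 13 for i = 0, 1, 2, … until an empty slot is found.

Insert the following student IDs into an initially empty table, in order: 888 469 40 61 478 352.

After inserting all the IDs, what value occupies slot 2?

40

888 hashes to 4; slot 4 is free → place at 4.
469 hashes to 1; slot 1 is free → place at 1.
40 hashes to 1; 1 taken → place at 2.
61 hashes to 9; slot 9 is free → place at 9.
478 hashes to 10; slot 10 is free → place at 10.
352 hashes to 1; 1,2 taken → place at 3.
Table: [—, 469, 40, 352, 888, —, —, —, —, 61, 478, —, —]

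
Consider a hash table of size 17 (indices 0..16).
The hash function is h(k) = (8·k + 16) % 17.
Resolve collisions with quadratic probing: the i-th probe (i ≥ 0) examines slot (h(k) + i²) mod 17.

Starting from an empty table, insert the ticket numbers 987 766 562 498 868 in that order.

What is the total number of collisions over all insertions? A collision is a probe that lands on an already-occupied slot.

987 hashes to 7; slot 7 is free => place at 7.
766 hashes to 7; 7 taken => place at 8.
562 hashes to 7; 7,8 taken => place at 11.
498 hashes to 5; slot 5 is free => place at 5.
868 hashes to 7; 7,8,11 taken => place at 16.
Table: [-, -, -, -, -, 498, -, 987, 766, -, -, 562, -, -, -, -, 868]

6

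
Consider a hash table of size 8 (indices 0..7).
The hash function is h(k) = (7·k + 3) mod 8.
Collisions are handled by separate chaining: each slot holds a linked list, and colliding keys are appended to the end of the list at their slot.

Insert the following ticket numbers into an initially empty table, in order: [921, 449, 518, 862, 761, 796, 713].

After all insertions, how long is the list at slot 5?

2

Insert 921: h=2, bucket 2 empty -> new chain.
Insert 449: h=2, bucket 2 nonempty -> append to chain.
Insert 518: h=5, bucket 5 empty -> new chain.
Insert 862: h=5, bucket 5 nonempty -> append to chain.
Insert 761: h=2, bucket 2 nonempty -> append to chain.
Insert 796: h=7, bucket 7 empty -> new chain.
Insert 713: h=2, bucket 2 nonempty -> append to chain.
Final buckets:
0: .
1: .
2: 921 -> 449 -> 761 -> 713
3: .
4: .
5: 518 -> 862
6: .
7: 796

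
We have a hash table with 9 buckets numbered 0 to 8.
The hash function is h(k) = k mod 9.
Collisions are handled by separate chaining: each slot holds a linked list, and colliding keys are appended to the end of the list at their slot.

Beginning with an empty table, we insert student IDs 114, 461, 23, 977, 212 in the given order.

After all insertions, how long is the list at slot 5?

Insert 114: h=6, bucket 6 empty → new chain.
Insert 461: h=2, bucket 2 empty → new chain.
Insert 23: h=5, bucket 5 empty → new chain.
Insert 977: h=5, bucket 5 nonempty → append to chain.
Insert 212: h=5, bucket 5 nonempty → append to chain.
Final buckets:
0: _
1: _
2: 461
3: _
4: _
5: 23 -> 977 -> 212
6: 114
7: _
8: _

3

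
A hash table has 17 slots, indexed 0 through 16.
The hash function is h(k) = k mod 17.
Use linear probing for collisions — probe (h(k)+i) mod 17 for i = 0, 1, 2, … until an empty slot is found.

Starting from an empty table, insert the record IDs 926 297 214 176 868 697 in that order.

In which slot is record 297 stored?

9

Insert 926: h=8, slot 8 empty → index 8.
Insert 297: h=8, slot 8 occupied → index 9.
Insert 214: h=10, slot 10 empty → index 10.
Insert 176: h=6, slot 6 empty → index 6.
Insert 868: h=1, slot 1 empty → index 1.
Insert 697: h=0, slot 0 empty → index 0.
Table: [697, 868, —, —, —, —, 176, —, 926, 297, 214, —, —, —, —, —, —]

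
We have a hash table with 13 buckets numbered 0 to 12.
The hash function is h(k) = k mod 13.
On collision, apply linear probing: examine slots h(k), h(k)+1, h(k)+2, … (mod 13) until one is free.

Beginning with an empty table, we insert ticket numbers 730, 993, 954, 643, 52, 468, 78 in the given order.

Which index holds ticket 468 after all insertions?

730: h=2 => slot 2
993: h=5 => slot 5
954: h=5, probe 5,6 => slot 6
643: h=6, probe 6,7 => slot 7
52: h=0 => slot 0
468: h=0, probe 0,1 => slot 1
78: h=0, probe 0,1,2,3 => slot 3
Table: [52, 468, 730, 78, ∅, 993, 954, 643, ∅, ∅, ∅, ∅, ∅]

1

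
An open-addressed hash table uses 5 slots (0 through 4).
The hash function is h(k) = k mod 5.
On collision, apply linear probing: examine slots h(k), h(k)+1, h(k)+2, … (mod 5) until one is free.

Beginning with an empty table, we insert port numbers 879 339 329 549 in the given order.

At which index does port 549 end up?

2

879 hashes to 4; slot 4 is free → place at 4.
339 hashes to 4; 4 taken → place at 0.
329 hashes to 4; 4,0 taken → place at 1.
549 hashes to 4; 4,0,1 taken → place at 2.
Table: [339, 329, 549, _, 879]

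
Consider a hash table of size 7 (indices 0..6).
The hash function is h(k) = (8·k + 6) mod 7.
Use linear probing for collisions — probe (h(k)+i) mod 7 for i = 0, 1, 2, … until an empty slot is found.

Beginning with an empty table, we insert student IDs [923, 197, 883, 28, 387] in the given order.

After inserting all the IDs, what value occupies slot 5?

923: h=5 -> slot 5
197: h=0 -> slot 0
883: h=0, probe 0,1 -> slot 1
28: h=6 -> slot 6
387: h=1, probe 1,2 -> slot 2
Table: [197, 883, 387, ., ., 923, 28]

923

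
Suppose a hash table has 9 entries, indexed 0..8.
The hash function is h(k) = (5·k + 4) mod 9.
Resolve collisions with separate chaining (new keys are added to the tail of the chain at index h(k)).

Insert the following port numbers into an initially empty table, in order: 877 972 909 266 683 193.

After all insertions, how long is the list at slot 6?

2

877 → bucket 6
972 → bucket 4
909 → bucket 4 (collision)
266 → bucket 2
683 → bucket 8
193 → bucket 6 (collision)
Final buckets:
0: _
1: _
2: 266
3: _
4: 972 -> 909
5: _
6: 877 -> 193
7: _
8: 683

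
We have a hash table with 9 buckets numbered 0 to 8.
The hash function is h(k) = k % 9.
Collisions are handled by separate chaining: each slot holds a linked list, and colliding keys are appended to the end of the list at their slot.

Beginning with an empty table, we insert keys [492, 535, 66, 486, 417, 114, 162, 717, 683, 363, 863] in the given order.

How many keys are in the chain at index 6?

3

492 → bucket 6
535 → bucket 4
66 → bucket 3
486 → bucket 0
417 → bucket 3 (collision)
114 → bucket 6 (collision)
162 → bucket 0 (collision)
717 → bucket 6 (collision)
683 → bucket 8
363 → bucket 3 (collision)
863 → bucket 8 (collision)
Final buckets:
0: 486 -> 162
1: .
2: .
3: 66 -> 417 -> 363
4: 535
5: .
6: 492 -> 114 -> 717
7: .
8: 683 -> 863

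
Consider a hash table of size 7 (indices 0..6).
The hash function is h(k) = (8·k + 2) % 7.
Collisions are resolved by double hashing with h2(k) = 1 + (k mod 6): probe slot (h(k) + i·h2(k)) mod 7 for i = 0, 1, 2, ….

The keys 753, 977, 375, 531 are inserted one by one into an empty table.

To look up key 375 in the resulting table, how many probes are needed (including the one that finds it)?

753 hashes to 6; slot 6 is free => place at 6.
977 hashes to 6, h2=6; 6 taken => place at 5.
375 hashes to 6, h2=4; 6 taken => place at 3.
531 hashes to 1; slot 1 is free => place at 1.
Table: [., 531, ., 375, ., 977, 753]
Lookup 375: h=6, h2=4, probe 6,3 → found at 3.

2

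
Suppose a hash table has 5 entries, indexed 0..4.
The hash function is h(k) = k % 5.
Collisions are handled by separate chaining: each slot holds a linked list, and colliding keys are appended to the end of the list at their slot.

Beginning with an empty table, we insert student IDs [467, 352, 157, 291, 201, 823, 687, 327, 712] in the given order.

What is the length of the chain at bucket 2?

Insert 467: h=2, bucket 2 empty -> new chain.
Insert 352: h=2, bucket 2 nonempty -> append to chain.
Insert 157: h=2, bucket 2 nonempty -> append to chain.
Insert 291: h=1, bucket 1 empty -> new chain.
Insert 201: h=1, bucket 1 nonempty -> append to chain.
Insert 823: h=3, bucket 3 empty -> new chain.
Insert 687: h=2, bucket 2 nonempty -> append to chain.
Insert 327: h=2, bucket 2 nonempty -> append to chain.
Insert 712: h=2, bucket 2 nonempty -> append to chain.
Final buckets:
0: —
1: 291 -> 201
2: 467 -> 352 -> 157 -> 687 -> 327 -> 712
3: 823
4: —

6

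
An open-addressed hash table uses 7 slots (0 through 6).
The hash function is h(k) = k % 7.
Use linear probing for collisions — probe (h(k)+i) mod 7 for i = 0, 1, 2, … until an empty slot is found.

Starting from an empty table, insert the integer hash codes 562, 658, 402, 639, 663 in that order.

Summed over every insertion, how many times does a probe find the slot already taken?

2

562 hashes to 2; slot 2 is free → place at 2.
658 hashes to 0; slot 0 is free → place at 0.
402 hashes to 3; slot 3 is free → place at 3.
639 hashes to 2; 2,3 taken → place at 4.
663 hashes to 5; slot 5 is free → place at 5.
Table: [658, -, 562, 402, 639, 663, -]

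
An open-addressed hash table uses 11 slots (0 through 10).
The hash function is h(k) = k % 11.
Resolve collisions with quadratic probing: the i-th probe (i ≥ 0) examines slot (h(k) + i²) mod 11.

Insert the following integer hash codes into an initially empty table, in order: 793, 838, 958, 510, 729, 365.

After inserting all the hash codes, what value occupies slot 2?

838

793 hashes to 1; slot 1 is free → place at 1.
838 hashes to 2; slot 2 is free → place at 2.
958 hashes to 1; 1,2 taken → place at 5.
510 hashes to 4; slot 4 is free → place at 4.
729 hashes to 3; slot 3 is free → place at 3.
365 hashes to 2; 2,3 taken → place at 6.
Table: [-, 793, 838, 729, 510, 958, 365, -, -, -, -]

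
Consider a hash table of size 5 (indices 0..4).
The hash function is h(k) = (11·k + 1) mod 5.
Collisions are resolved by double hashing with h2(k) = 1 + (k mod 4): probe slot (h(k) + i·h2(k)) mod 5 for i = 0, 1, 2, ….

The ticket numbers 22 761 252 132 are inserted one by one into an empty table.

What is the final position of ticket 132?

0

Insert 22: h=3, slot 3 empty => index 3.
Insert 761: h=2, slot 2 empty => index 2.
Insert 252: h=3, h2=1, slot 3 occupied => index 4.
Insert 132: h=3, h2=1, slots 3,4 occupied => index 0.
Table: [132, -, 761, 22, 252]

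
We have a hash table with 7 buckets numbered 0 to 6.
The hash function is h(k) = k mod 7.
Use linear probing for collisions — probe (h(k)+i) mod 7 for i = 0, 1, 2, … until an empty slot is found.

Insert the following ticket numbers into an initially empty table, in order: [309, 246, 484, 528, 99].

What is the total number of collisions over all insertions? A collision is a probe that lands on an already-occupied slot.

8

Insert 309: h=1, slot 1 empty -> index 1.
Insert 246: h=1, slot 1 occupied -> index 2.
Insert 484: h=1, slots 1,2 occupied -> index 3.
Insert 528: h=3, slot 3 occupied -> index 4.
Insert 99: h=1, slots 1,2,3,4 occupied -> index 5.
Table: [∅, 309, 246, 484, 528, 99, ∅]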